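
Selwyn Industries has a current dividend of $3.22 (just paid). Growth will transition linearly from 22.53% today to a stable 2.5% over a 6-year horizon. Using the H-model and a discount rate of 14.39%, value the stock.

$44.03

H-model: P₀ = D₀[(1+g_L) + H(g_S−g_L)]/(r−g_L), with H = 6/2 = 3.
P₀ = 3.22 × [(1+0.025) + 3×(0.2253−0.025)] / (0.1439−0.025)
   = 3.22 × 1.6259 / 0.1189 = 44.0319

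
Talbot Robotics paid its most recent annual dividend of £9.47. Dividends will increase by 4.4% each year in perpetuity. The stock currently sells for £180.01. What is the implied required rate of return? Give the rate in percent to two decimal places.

Rearranging the constant-growth DDM: r = D₁/P₀ + g.
D₁ = 9.47 × (1 + 0.044) = 9.8867.
r = 9.8867 / 180.01 + 0.044 = 0.05492 + 0.044 = 0.09892

9.89%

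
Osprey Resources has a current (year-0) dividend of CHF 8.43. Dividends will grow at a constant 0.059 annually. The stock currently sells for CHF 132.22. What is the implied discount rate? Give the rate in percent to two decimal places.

12.65%

Rearranging the constant-growth DDM: r = D₁/P₀ + g.
D₁ = 8.43 × (1 + 0.059) = 8.9274.
r = 8.9274 / 132.22 + 0.059 = 0.06752 + 0.059 = 0.12652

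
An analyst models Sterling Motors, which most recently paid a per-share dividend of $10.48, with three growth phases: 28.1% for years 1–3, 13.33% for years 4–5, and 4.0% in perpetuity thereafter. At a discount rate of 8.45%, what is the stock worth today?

Three-stage DDM. Project D₁…D_5; terminal Gordon value at t=5 with g = 0.04; discount at r = 0.0845.
D_1 = 13.4249
D_2 = 17.1973
D_3 = 22.0297
D_4 = 24.9663
D_5 = 28.2943
TV_5 = 29.4260/(0.0845−0.04) = 661.2593
P₀ = Σ Dₜ/(1+r)ᵗ + TV_5/(1+r)^5 = 521.9625

$521.96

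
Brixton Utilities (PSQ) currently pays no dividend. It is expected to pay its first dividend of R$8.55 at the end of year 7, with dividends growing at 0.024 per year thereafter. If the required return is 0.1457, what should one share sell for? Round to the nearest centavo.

R$31.06

Deferred-dividend DDM. At t=6 the remaining stream is a growing perpetuity with first payment D_7 = 8.55.
V_6 = D_7/(r−g) = 8.55/(0.1457−0.024) = 70.2547
P₀ = V_6/(1+r)^6 = 70.2547/(1+0.1457)^6 = 31.0635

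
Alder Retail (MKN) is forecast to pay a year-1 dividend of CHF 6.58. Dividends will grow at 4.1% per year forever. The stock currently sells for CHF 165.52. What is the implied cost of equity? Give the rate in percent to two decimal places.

8.08%

Rearranging the constant-growth DDM: r = D₁/P₀ + g.
r = 6.5800 / 165.52 + 0.041 = 0.03975 + 0.041 = 0.08075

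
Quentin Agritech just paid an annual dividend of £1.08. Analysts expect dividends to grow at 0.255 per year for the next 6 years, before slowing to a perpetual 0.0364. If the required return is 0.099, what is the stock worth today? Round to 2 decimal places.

Two-stage DDM. Project D₁…D_6 at 0.255, terminal growth 0.0364, discount at r = 0.099.
D_1 = 1.3554
D_2 = 1.7010
D_3 = 2.1348
D_4 = 2.6792
D_5 = 3.3623
D_6 = 4.2197
Terminal value at t=6: TV = D_7/(r−g) = 4.3733/(0.099−0.0364) = 69.8617
P₀ = 1.3554/(1+0.099)^1 + 1.7010/(1+0.099)^2 + 2.1348/(1+0.099)^3 + 2.6792/(1+0.099)^4 + 3.3623/(1+0.099)^5 + 4.2197/(1+0.099)^6 + 69.8617/(1+0.099)^6 = 50.2297

£50.23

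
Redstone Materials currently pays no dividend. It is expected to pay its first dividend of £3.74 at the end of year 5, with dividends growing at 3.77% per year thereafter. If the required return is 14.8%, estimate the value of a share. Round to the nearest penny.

£19.52

Deferred-dividend DDM. At t=4 the remaining stream is a growing perpetuity with first payment D_5 = 3.74.
V_4 = D_5/(r−g) = 3.74/(0.148−0.0377) = 33.9075
P₀ = V_4/(1+r)^4 = 33.9075/(1+0.148)^4 = 19.5222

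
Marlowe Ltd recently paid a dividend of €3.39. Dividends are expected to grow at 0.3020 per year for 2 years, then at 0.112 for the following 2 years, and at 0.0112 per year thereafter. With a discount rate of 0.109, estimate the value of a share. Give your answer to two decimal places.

€66.61

Three-stage DDM. Project D₁…D_4; terminal Gordon value at t=4 with g = 0.0112; discount at r = 0.109.
D_1 = 4.4138
D_2 = 5.7467
D_3 = 6.3904
D_4 = 7.1061
TV_4 = 7.1857/(0.109−0.0112) = 73.4733
P₀ = Σ Dₜ/(1+r)ᵗ + TV_4/(1+r)^4 = 66.6096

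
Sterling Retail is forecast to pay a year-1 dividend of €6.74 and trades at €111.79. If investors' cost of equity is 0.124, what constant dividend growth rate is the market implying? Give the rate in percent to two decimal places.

From P₀ = D₁/(r − g), the implied growth is g = r − D₁/P₀.
g = 0.124 − 6.74/111.79 = 0.124 − 0.06029 = 0.06371

6.37%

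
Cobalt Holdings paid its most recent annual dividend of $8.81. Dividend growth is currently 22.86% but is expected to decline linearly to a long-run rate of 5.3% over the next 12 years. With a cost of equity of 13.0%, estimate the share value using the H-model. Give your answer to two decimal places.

$241.03

H-model: P₀ = D₀[(1+g_L) + H(g_S−g_L)]/(r−g_L), with H = 12/2 = 6.
P₀ = 8.81 × [(1+0.053) + 6×(0.2286−0.053)] / (0.13−0.053)
   = 8.81 × 2.1066 / 0.077 = 241.0279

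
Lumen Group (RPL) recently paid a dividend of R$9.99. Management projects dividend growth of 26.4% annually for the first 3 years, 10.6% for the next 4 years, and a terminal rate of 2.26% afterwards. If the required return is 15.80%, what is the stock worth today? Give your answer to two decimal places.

Three-stage DDM. Project D₁…D_7; terminal Gordon value at t=7 with g = 0.0226; discount at r = 0.158.
D_1 = 12.6274
D_2 = 15.9610
D_3 = 20.1747
D_4 = 22.3132
D_5 = 24.6784
D_6 = 27.2943
D_7 = 30.1875
TV_7 = 30.8697/(0.158−0.0226) = 227.9892
P₀ = Σ Dₜ/(1+r)ᵗ + TV_7/(1+r)^7 = 163.8395

R$163.84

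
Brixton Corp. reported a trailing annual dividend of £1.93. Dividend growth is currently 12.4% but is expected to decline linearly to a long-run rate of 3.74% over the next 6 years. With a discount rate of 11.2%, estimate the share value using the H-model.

H-model: P₀ = D₀[(1+g_L) + H(g_S−g_L)]/(r−g_L), with H = 6/2 = 3.
P₀ = 1.93 × [(1+0.0374) + 3×(0.124−0.0374)] / (0.112−0.0374)
   = 1.93 × 1.2972 / 0.0746 = 33.5603

£33.56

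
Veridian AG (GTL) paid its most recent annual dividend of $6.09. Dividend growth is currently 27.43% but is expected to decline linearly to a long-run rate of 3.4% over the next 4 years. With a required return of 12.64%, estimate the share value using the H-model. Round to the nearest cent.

H-model: P₀ = D₀[(1+g_L) + H(g_S−g_L)]/(r−g_L), with H = 4/2 = 2.
P₀ = 6.09 × [(1+0.034) + 2×(0.2743−0.034)] / (0.1264−0.034)
   = 6.09 × 1.5146 / 0.0924 = 99.8259

$99.83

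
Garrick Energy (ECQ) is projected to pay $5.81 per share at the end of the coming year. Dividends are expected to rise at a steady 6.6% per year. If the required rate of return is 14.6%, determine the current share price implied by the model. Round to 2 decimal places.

$72.62

Gordon growth model: P₀ = D₁/(r − g), with D₁ = 5.81 given directly.
P₀ = 5.8100 / (0.146 − 0.066) = 5.8100 / 0.08 = 72.6250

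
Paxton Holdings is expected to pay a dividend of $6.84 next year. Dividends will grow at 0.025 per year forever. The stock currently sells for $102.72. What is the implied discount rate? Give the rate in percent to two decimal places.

Rearranging the constant-growth DDM: r = D₁/P₀ + g.
r = 6.8400 / 102.72 + 0.025 = 0.06659 + 0.025 = 0.09159

9.16%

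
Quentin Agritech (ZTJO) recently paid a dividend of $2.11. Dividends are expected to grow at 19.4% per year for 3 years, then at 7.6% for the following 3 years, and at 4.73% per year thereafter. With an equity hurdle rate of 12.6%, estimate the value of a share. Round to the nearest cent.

Three-stage DDM. Project D₁…D_6; terminal Gordon value at t=6 with g = 0.0473; discount at r = 0.126.
D_1 = 2.5193
D_2 = 3.0081
D_3 = 3.5917
D_4 = 3.8646
D_5 = 4.1583
D_6 = 4.4744
TV_6 = 4.6860/(0.126−0.0473) = 59.5427
P₀ = Σ Dₜ/(1+r)ᵗ + TV_6/(1+r)^6 = 43.2371

$43.24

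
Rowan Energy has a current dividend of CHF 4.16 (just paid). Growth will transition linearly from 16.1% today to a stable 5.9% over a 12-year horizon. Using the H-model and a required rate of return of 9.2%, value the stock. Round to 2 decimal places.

CHF 210.65

H-model: P₀ = D₀[(1+g_L) + H(g_S−g_L)]/(r−g_L), with H = 12/2 = 6.
P₀ = 4.16 × [(1+0.059) + 6×(0.161−0.059)] / (0.092−0.059)
   = 4.16 × 1.6710 / 0.033 = 210.6473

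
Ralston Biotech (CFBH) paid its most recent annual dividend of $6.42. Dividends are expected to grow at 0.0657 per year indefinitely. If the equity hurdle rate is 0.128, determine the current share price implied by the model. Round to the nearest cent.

$109.82

Gordon growth model: P₀ = D₁/(r − g). D₁ = 6.42 × (1 + 0.0657) = 6.8418.
P₀ = 6.8418 / (0.128 − 0.0657) = 6.8418 / 0.0623 = 109.8201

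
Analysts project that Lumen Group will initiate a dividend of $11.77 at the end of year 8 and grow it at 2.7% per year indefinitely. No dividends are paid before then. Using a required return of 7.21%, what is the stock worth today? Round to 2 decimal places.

Deferred-dividend DDM. At t=7 the remaining stream is a growing perpetuity with first payment D_8 = 11.77.
V_7 = D_8/(r−g) = 11.77/(0.0721−0.027) = 260.9756
P₀ = V_7/(1+r)^7 = 260.9756/(1+0.0721)^7 = 160.3071

$160.31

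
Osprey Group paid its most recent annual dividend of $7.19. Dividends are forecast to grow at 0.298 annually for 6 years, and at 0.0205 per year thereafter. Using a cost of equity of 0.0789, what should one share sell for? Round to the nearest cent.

Two-stage DDM. Project D₁…D_6 at 0.298, terminal growth 0.0205, discount at r = 0.0789.
D_1 = 9.3326
D_2 = 12.1137
D_3 = 15.7236
D_4 = 20.4093
D_5 = 26.4912
D_6 = 34.3856
Terminal value at t=6: TV = D_7/(r−g) = 35.0905/(0.0789−0.0205) = 600.8654
P₀ = 9.3326/(1+0.0789)^1 + 12.1137/(1+0.0789)^2 + 15.7236/(1+0.0789)^3 + 20.4093/(1+0.0789)^4 + 26.4912/(1+0.0789)^5 + 34.3856/(1+0.0789)^6 + 600.8654/(1+0.0789)^6 = 467.5324

$467.53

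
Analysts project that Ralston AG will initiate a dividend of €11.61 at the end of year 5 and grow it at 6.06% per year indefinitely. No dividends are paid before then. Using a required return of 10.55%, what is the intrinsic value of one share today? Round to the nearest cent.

€173.12

Deferred-dividend DDM. At t=4 the remaining stream is a growing perpetuity with first payment D_5 = 11.61.
V_4 = D_5/(r−g) = 11.61/(0.1055−0.0606) = 258.5746
P₀ = V_4/(1+r)^4 = 258.5746/(1+0.1055)^4 = 173.1215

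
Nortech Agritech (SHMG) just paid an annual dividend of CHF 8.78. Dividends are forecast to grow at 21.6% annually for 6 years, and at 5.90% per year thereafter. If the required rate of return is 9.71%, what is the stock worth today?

Two-stage DDM. Project D₁…D_6 at 0.216, terminal growth 0.059, discount at r = 0.0971.
D_1 = 10.6765
D_2 = 12.9826
D_3 = 15.7868
D_4 = 19.1968
D_5 = 23.3433
D_6 = 28.3855
Terminal value at t=6: TV = D_7/(r−g) = 30.0602/(0.0971−0.059) = 788.9817
P₀ = 10.6765/(1+0.0971)^1 + 12.9826/(1+0.0971)^2 + 15.7868/(1+0.0971)^3 + 19.1968/(1+0.0971)^4 + 23.3433/(1+0.0971)^5 + 28.3855/(1+0.0971)^6 + 788.9817/(1+0.0971)^6 = 529.1593

CHF 529.16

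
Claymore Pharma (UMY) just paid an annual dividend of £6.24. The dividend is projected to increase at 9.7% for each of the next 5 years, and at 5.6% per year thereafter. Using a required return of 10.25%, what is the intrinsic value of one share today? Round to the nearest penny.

£168.94

Two-stage DDM. Project D₁…D_5 at 0.097, terminal growth 0.056, discount at r = 0.1025.
D_1 = 6.8453
D_2 = 7.5093
D_3 = 8.2377
D_4 = 9.0367
D_5 = 9.9133
Terminal value at t=5: TV = D_6/(r−g) = 10.4684/(0.1025−0.056) = 225.1276
P₀ = 6.8453/(1+0.1025)^1 + 7.5093/(1+0.1025)^2 + 8.2377/(1+0.1025)^3 + 9.0367/(1+0.1025)^4 + 9.9133/(1+0.1025)^5 + 225.1276/(1+0.1025)^5 = 168.9450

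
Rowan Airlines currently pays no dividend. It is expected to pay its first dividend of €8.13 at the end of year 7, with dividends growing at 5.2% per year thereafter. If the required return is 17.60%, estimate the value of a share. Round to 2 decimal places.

€24.79

Deferred-dividend DDM. At t=6 the remaining stream is a growing perpetuity with first payment D_7 = 8.13.
V_6 = D_7/(r−g) = 8.13/(0.176−0.052) = 65.5645
P₀ = V_6/(1+r)^6 = 65.5645/(1+0.176)^6 = 24.7871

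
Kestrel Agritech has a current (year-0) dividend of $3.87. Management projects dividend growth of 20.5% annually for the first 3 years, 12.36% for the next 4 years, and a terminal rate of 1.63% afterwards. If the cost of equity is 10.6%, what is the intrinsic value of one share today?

Three-stage DDM. Project D₁…D_7; terminal Gordon value at t=7 with g = 0.0163; discount at r = 0.106.
D_1 = 4.6634
D_2 = 5.6193
D_3 = 6.7713
D_4 = 7.6082
D_5 = 8.5486
D_6 = 9.6052
D_7 = 10.7924
TV_7 = 10.9683/(0.106−0.0163) = 122.2781
P₀ = Σ Dₜ/(1+r)ᵗ + TV_7/(1+r)^7 = 95.0482

$95.05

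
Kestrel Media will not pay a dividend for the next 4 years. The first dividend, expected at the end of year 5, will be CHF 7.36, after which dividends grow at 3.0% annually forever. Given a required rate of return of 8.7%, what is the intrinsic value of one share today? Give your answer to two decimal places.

CHF 92.49

Deferred-dividend DDM. At t=4 the remaining stream is a growing perpetuity with first payment D_5 = 7.36.
V_4 = D_5/(r−g) = 7.36/(0.087−0.03) = 129.1228
P₀ = V_4/(1+r)^4 = 129.1228/(1+0.087)^4 = 92.4879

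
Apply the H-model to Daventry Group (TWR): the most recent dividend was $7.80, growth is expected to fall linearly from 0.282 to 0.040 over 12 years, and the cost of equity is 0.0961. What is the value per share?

$346.48

H-model: P₀ = D₀[(1+g_L) + H(g_S−g_L)]/(r−g_L), with H = 12/2 = 6.
P₀ = 7.80 × [(1+0.04) + 6×(0.282−0.04)] / (0.0961−0.04)
   = 7.80 × 2.4920 / 0.0561 = 346.4813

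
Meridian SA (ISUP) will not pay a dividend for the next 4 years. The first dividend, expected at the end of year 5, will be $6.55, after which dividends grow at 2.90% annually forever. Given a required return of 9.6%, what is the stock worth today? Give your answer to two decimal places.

$67.75

Deferred-dividend DDM. At t=4 the remaining stream is a growing perpetuity with first payment D_5 = 6.55.
V_4 = D_5/(r−g) = 6.55/(0.096−0.029) = 97.7612
P₀ = V_4/(1+r)^4 = 97.7612/(1+0.096)^4 = 67.7523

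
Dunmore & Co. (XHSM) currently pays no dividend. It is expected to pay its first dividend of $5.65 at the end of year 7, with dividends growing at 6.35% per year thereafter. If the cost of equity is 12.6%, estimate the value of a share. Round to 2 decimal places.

Deferred-dividend DDM. At t=6 the remaining stream is a growing perpetuity with first payment D_7 = 5.65.
V_6 = D_7/(r−g) = 5.65/(0.126−0.0635) = 90.4000
P₀ = V_6/(1+r)^6 = 90.4000/(1+0.126)^6 = 44.3545

$44.35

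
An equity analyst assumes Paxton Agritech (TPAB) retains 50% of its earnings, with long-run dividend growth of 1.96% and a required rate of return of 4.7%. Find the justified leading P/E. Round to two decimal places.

Payout ratio b = 1 − 0.50 = 0.50.
Justified leading P/E = b/(r−g) = 0.50/(0.047−0.0196) = 18.2482

18.25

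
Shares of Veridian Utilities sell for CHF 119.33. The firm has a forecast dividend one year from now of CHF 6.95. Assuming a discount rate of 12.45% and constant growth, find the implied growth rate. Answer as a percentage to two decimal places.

From P₀ = D₁/(r − g), the implied growth is g = r − D₁/P₀.
g = 0.1245 − 6.95/119.33 = 0.1245 − 0.05824 = 0.06626

6.63%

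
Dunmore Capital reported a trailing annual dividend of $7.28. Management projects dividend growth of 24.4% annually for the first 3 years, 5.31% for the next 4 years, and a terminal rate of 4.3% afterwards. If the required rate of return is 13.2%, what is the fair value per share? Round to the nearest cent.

$143.63

Three-stage DDM. Project D₁…D_7; terminal Gordon value at t=7 with g = 0.043; discount at r = 0.132.
D_1 = 9.0563
D_2 = 11.2661
D_3 = 14.0150
D_4 = 14.7592
D_5 = 15.5429
D_6 = 16.3682
D_7 = 17.2374
TV_7 = 17.9786/(0.132−0.043) = 202.0065
P₀ = Σ Dₜ/(1+r)ᵗ + TV_7/(1+r)^7 = 143.6283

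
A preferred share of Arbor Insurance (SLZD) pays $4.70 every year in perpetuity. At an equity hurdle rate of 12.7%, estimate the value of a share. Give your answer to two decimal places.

$37.01

Zero-growth DDM (perpetuity): P₀ = D/r = 4.70 / 0.127 = 37.0079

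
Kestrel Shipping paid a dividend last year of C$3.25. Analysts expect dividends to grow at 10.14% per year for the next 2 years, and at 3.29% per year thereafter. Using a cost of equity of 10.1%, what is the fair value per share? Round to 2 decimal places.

Two-stage DDM. Project D₁…D_2 at 0.1014, terminal growth 0.0329, discount at r = 0.101.
D_1 = 3.5795
D_2 = 3.9425
Terminal value at t=2: TV = D_3/(r−g) = 4.0722/(0.101−0.0329) = 59.7977
P₀ = 3.5795/(1+0.101)^1 + 3.9425/(1+0.101)^2 + 59.7977/(1+0.101)^2 = 55.8334

C$55.83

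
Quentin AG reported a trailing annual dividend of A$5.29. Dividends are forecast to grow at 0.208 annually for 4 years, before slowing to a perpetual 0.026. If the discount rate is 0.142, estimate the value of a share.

Two-stage DDM. Project D₁…D_4 at 0.208, terminal growth 0.026, discount at r = 0.142.
D_1 = 6.3903
D_2 = 7.7195
D_3 = 9.3252
D_4 = 11.2648
Terminal value at t=4: TV = D_5/(r−g) = 11.5577/(0.142−0.026) = 99.6352
P₀ = 6.3903/(1+0.142)^1 + 7.7195/(1+0.142)^2 + 9.3252/(1+0.142)^3 + 11.2648/(1+0.142)^4 + 99.6352/(1+0.142)^4 = 82.9790

A$82.98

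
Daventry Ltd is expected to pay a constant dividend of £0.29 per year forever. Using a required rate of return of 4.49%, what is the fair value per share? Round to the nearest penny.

Zero-growth DDM (perpetuity): P₀ = D/r = 0.29 / 0.0449 = 6.4588

£6.46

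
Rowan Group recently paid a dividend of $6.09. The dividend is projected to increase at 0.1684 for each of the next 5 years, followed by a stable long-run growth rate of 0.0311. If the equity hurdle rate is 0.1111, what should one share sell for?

$136.43

Two-stage DDM. Project D₁…D_5 at 0.1684, terminal growth 0.0311, discount at r = 0.1111.
D_1 = 7.1156
D_2 = 8.3138
D_3 = 9.7139
D_4 = 11.3497
D_5 = 13.2610
Terminal value at t=5: TV = D_6/(r−g) = 13.6734/(0.1111−0.0311) = 170.9172
P₀ = 7.1156/(1+0.1111)^1 + 8.3138/(1+0.1111)^2 + 9.7139/(1+0.1111)^3 + 11.3497/(1+0.1111)^4 + 13.2610/(1+0.1111)^5 + 170.9172/(1+0.1111)^5 = 136.4276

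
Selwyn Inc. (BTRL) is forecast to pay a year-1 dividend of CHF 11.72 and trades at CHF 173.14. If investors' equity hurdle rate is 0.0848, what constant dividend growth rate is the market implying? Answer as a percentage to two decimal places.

1.71%

From P₀ = D₁/(r − g), the implied growth is g = r − D₁/P₀.
g = 0.0848 − 11.72/173.14 = 0.0848 − 0.06769 = 0.01711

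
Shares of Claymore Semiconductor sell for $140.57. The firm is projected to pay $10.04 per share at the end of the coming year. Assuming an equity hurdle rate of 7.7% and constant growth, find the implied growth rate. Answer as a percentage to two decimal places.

From P₀ = D₁/(r − g), the implied growth is g = r − D₁/P₀.
g = 0.077 − 10.04/140.57 = 0.077 − 0.07142 = 0.00558

0.56%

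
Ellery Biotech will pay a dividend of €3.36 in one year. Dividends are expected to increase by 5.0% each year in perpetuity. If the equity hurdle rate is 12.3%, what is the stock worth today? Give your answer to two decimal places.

€46.03

Gordon growth model: P₀ = D₁/(r − g), with D₁ = 3.36 given directly.
P₀ = 3.3600 / (0.123 − 0.05) = 3.3600 / 0.073 = 46.0274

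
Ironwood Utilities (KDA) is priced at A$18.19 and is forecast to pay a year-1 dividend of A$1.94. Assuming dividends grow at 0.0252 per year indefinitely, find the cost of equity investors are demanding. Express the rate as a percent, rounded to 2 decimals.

Rearranging the constant-growth DDM: r = D₁/P₀ + g.
r = 1.9400 / 18.19 + 0.0252 = 0.10665 + 0.0252 = 0.13185

13.19%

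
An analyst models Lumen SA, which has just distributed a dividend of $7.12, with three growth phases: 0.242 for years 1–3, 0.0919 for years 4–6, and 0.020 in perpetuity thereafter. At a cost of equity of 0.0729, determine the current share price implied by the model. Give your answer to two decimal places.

Three-stage DDM. Project D₁…D_6; terminal Gordon value at t=6 with g = 0.02; discount at r = 0.0729.
D_1 = 8.8430
D_2 = 10.9831
D_3 = 13.6410
D_4 = 14.8946
D_5 = 16.2634
D_6 = 17.7580
TV_6 = 18.1131/(0.0729−0.02) = 342.4033
P₀ = Σ Dₜ/(1+r)ᵗ + TV_6/(1+r)^6 = 287.6335

$287.63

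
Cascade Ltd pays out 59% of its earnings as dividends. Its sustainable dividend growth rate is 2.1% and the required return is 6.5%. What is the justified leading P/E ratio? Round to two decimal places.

13.41

Justified leading P/E = b/(r−g) = 0.59/(0.065−0.021) = 13.4091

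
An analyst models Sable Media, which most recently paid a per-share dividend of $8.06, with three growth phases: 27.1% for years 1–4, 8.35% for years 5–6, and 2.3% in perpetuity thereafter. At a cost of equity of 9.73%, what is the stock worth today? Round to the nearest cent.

$270.42

Three-stage DDM. Project D₁…D_6; terminal Gordon value at t=6 with g = 0.023; discount at r = 0.0973.
D_1 = 10.2443
D_2 = 13.0205
D_3 = 16.5490
D_4 = 21.0338
D_5 = 22.7901
D_6 = 24.6931
TV_6 = 25.2610/(0.0973−0.023) = 339.9867
P₀ = Σ Dₜ/(1+r)ᵗ + TV_6/(1+r)^6 = 270.4193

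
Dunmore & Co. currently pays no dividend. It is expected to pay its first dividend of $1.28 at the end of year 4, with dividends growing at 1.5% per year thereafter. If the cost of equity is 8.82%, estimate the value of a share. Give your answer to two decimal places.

Deferred-dividend DDM. At t=3 the remaining stream is a growing perpetuity with first payment D_4 = 1.28.
V_3 = D_4/(r−g) = 1.28/(0.0882−0.015) = 17.4863
P₀ = V_3/(1+r)^3 = 17.4863/(1+0.0882)^3 = 13.5698

$13.57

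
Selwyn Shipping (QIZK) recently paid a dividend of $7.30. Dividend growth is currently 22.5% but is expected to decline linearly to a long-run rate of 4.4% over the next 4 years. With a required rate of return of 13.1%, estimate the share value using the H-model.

$117.97

H-model: P₀ = D₀[(1+g_L) + H(g_S−g_L)]/(r−g_L), with H = 4/2 = 2.
P₀ = 7.30 × [(1+0.044) + 2×(0.225−0.044)] / (0.131−0.044)
   = 7.30 × 1.4060 / 0.087 = 117.9747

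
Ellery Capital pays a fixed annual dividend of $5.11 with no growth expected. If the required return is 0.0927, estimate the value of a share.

$55.12

Zero-growth DDM (perpetuity): P₀ = D/r = 5.11 / 0.0927 = 55.1241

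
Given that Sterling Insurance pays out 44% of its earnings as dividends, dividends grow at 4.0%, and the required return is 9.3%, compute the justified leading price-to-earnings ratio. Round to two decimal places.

8.30

Justified leading P/E = b/(r−g) = 0.44/(0.093−0.04) = 8.3019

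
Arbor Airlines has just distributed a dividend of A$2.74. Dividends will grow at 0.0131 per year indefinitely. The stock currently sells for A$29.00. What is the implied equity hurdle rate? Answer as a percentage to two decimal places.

Rearranging the constant-growth DDM: r = D₁/P₀ + g.
D₁ = 2.74 × (1 + 0.0131) = 2.7759.
r = 2.7759 / 29.00 + 0.0131 = 0.09572 + 0.0131 = 0.10882

10.88%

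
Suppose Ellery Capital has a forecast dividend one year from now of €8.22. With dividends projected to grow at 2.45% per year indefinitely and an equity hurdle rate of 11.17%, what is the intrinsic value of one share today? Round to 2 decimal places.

Gordon growth model: P₀ = D₁/(r − g), with D₁ = 8.22 given directly.
P₀ = 8.2200 / (0.1117 − 0.0245) = 8.2200 / 0.0872 = 94.2661

€94.27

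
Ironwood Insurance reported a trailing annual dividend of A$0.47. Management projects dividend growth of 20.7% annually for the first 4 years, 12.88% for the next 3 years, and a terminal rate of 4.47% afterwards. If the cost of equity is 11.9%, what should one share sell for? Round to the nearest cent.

A$13.40

Three-stage DDM. Project D₁…D_7; terminal Gordon value at t=7 with g = 0.0447; discount at r = 0.119.
D_1 = 0.5673
D_2 = 0.6847
D_3 = 0.8265
D_4 = 0.9975
D_5 = 1.1260
D_6 = 1.2710
D_7 = 1.4348
TV_7 = 1.4989/(0.119−0.0447) = 20.1735
P₀ = Σ Dₜ/(1+r)ᵗ + TV_7/(1+r)^7 = 13.4048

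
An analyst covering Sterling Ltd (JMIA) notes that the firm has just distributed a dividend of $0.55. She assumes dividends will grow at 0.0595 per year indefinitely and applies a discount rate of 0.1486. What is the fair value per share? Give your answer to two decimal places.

$6.54

Gordon growth model: P₀ = D₁/(r − g). D₁ = 0.55 × (1 + 0.0595) = 0.5827.
P₀ = 0.5827 / (0.1486 − 0.0595) = 0.5827 / 0.0891 = 6.5401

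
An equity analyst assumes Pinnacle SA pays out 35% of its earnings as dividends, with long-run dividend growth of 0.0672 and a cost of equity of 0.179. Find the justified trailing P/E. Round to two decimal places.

Justified trailing P/E = b(1+g)/(r−g) = 0.35×(1+0.0672)/(0.179−0.0672) = 3.3410

3.34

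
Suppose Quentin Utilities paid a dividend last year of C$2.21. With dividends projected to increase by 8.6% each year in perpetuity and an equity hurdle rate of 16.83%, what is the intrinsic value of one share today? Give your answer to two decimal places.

C$29.16

Gordon growth model: P₀ = D₁/(r − g). D₁ = 2.21 × (1 + 0.086) = 2.4001.
P₀ = 2.4001 / (0.1683 − 0.086) = 2.4001 / 0.0823 = 29.1623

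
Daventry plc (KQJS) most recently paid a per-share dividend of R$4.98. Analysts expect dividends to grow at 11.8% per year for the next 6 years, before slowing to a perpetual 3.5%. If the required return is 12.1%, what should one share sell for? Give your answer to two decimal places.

Two-stage DDM. Project D₁…D_6 at 0.118, terminal growth 0.035, discount at r = 0.121.
D_1 = 5.5676
D_2 = 6.2246
D_3 = 6.9591
D_4 = 7.7803
D_5 = 8.6984
D_6 = 9.7248
Terminal value at t=6: TV = D_7/(r−g) = 10.0652/(0.121−0.035) = 117.0367
P₀ = 5.5676/(1+0.121)^1 + 6.2246/(1+0.121)^2 + 6.9591/(1+0.121)^3 + 7.7803/(1+0.121)^4 + 8.6984/(1+0.121)^5 + 9.7248/(1+0.121)^6 + 117.0367/(1+0.121)^6 = 88.5791

R$88.58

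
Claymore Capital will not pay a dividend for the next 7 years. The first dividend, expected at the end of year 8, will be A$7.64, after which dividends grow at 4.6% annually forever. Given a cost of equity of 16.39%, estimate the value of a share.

A$22.40

Deferred-dividend DDM. At t=7 the remaining stream is a growing perpetuity with first payment D_8 = 7.64.
V_7 = D_8/(r−g) = 7.64/(0.1639−0.046) = 64.8007
P₀ = V_7/(1+r)^7 = 64.8007/(1+0.1639)^7 = 22.3960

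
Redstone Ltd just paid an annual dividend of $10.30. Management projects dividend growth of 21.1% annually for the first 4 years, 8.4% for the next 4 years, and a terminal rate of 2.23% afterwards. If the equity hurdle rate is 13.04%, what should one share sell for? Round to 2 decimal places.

$206.51

Three-stage DDM. Project D₁…D_8; terminal Gordon value at t=8 with g = 0.0223; discount at r = 0.1304.
D_1 = 12.4733
D_2 = 15.1052
D_3 = 18.2924
D_4 = 22.1520
D_5 = 24.0128
D_6 = 26.0299
D_7 = 28.2164
D_8 = 30.5866
TV_8 = 31.2687/(0.1304−0.0223) = 289.2568
P₀ = Σ Dₜ/(1+r)ᵗ + TV_8/(1+r)^8 = 206.5091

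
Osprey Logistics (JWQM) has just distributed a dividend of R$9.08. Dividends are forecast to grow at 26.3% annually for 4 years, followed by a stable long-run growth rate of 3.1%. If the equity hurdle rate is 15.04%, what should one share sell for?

Two-stage DDM. Project D₁…D_4 at 0.263, terminal growth 0.031, discount at r = 0.1504.
D_1 = 11.4680
D_2 = 14.4841
D_3 = 18.2935
D_4 = 23.1046
Terminal value at t=4: TV = D_5/(r−g) = 23.8209/(0.1504−0.031) = 199.5049
P₀ = 11.4680/(1+0.1504)^1 + 14.4841/(1+0.1504)^2 + 18.2935/(1+0.1504)^3 + 23.1046/(1+0.1504)^4 + 199.5049/(1+0.1504)^4 = 160.0297

R$160.03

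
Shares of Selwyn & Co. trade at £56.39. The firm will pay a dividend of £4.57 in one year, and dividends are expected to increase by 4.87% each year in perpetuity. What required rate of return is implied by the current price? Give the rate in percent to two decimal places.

12.97%

Rearranging the constant-growth DDM: r = D₁/P₀ + g.
r = 4.5700 / 56.39 + 0.0487 = 0.08104 + 0.0487 = 0.12974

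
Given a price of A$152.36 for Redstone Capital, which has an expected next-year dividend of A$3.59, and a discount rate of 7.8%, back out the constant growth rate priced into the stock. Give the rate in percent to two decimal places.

From P₀ = D₁/(r − g), the implied growth is g = r − D₁/P₀.
g = 0.078 − 3.59/152.36 = 0.078 − 0.02356 = 0.05444

5.44%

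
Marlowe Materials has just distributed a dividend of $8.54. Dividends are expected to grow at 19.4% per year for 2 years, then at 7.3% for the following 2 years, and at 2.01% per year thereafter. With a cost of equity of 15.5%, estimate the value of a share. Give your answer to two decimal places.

$93.87

Three-stage DDM. Project D₁…D_4; terminal Gordon value at t=4 with g = 0.0201; discount at r = 0.155.
D_1 = 10.1968
D_2 = 12.1749
D_3 = 13.0637
D_4 = 14.0174
TV_4 = 14.2991/(0.155−0.0201) = 105.9978
P₀ = Σ Dₜ/(1+r)ᵗ + TV_4/(1+r)^4 = 93.8719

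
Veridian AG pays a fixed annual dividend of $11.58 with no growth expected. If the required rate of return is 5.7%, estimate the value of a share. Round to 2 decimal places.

$203.16

Zero-growth DDM (perpetuity): P₀ = D/r = 11.58 / 0.057 = 203.1579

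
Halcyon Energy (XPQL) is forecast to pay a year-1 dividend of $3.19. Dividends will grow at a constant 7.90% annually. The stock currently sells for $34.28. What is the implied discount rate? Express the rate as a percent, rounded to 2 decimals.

17.21%

Rearranging the constant-growth DDM: r = D₁/P₀ + g.
r = 3.1900 / 34.28 + 0.079 = 0.09306 + 0.079 = 0.17206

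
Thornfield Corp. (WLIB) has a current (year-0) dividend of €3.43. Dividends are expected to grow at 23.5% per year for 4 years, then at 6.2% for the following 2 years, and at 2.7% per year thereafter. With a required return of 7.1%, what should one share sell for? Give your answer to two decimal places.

€171.00

Three-stage DDM. Project D₁…D_6; terminal Gordon value at t=6 with g = 0.027; discount at r = 0.071.
D_1 = 4.2360
D_2 = 5.2315
D_3 = 6.4609
D_4 = 7.9792
D_5 = 8.4740
D_6 = 8.9993
TV_6 = 9.2423/(0.071−0.027) = 210.0529
P₀ = Σ Dₜ/(1+r)ᵗ + TV_6/(1+r)^6 = 171.0017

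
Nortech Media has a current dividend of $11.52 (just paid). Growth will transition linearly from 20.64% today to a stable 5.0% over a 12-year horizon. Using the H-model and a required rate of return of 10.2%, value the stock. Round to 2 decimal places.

$440.51

H-model: P₀ = D₀[(1+g_L) + H(g_S−g_L)]/(r−g_L), with H = 12/2 = 6.
P₀ = 11.52 × [(1+0.05) + 6×(0.2064−0.05)] / (0.102−0.05)
   = 11.52 × 1.9884 / 0.052 = 440.5071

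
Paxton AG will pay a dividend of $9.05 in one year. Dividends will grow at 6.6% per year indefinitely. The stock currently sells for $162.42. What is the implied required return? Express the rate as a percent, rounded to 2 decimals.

12.17%

Rearranging the constant-growth DDM: r = D₁/P₀ + g.
r = 9.0500 / 162.42 + 0.066 = 0.05572 + 0.066 = 0.12172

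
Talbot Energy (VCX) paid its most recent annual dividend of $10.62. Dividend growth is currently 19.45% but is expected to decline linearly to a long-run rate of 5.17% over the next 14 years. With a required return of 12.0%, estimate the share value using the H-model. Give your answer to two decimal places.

$318.96

H-model: P₀ = D₀[(1+g_L) + H(g_S−g_L)]/(r−g_L), with H = 14/2 = 7.
P₀ = 10.62 × [(1+0.0517) + 7×(0.1945−0.0517)] / (0.12−0.0517)
   = 10.62 × 2.0513 / 0.0683 = 318.9576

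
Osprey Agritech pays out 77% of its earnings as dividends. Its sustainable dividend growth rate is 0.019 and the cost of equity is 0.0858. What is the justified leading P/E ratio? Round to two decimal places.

11.53

Justified leading P/E = b/(r−g) = 0.77/(0.0858−0.019) = 11.5269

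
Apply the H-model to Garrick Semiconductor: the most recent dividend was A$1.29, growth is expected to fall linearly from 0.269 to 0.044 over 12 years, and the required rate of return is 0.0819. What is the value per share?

A$81.48

H-model: P₀ = D₀[(1+g_L) + H(g_S−g_L)]/(r−g_L), with H = 12/2 = 6.
P₀ = 1.29 × [(1+0.044) + 6×(0.269−0.044)] / (0.0819−0.044)
   = 1.29 × 2.3940 / 0.0379 = 81.4844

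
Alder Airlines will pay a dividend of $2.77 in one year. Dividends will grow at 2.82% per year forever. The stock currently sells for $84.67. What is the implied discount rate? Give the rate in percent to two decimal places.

Rearranging the constant-growth DDM: r = D₁/P₀ + g.
r = 2.7700 / 84.67 + 0.0282 = 0.03272 + 0.0282 = 0.06092

6.09%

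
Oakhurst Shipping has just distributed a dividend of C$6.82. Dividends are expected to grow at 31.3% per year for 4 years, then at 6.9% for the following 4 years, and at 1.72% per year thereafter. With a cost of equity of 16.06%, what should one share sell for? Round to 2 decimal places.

Three-stage DDM. Project D₁…D_8; terminal Gordon value at t=8 with g = 0.0172; discount at r = 0.1606.
D_1 = 8.9547
D_2 = 11.7575
D_3 = 15.4376
D_4 = 20.2695
D_5 = 21.6681
D_6 = 23.1632
D_7 = 24.7615
D_8 = 26.4700
TV_8 = 26.9253/(0.1606−0.0172) = 187.7636
P₀ = Σ Dₜ/(1+r)ᵗ + TV_8/(1+r)^8 = 131.0648

C$131.06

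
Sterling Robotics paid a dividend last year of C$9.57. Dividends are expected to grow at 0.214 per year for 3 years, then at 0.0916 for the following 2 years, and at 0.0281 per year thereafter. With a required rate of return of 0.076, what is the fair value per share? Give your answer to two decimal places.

Three-stage DDM. Project D₁…D_5; terminal Gordon value at t=5 with g = 0.0281; discount at r = 0.076.
D_1 = 11.6180
D_2 = 14.1042
D_3 = 17.1225
D_4 = 18.6910
D_5 = 20.4030
TV_5 = 20.9764/(0.076−0.0281) = 437.9201
P₀ = Σ Dₜ/(1+r)ᵗ + TV_5/(1+r)^5 = 368.4362

C$368.44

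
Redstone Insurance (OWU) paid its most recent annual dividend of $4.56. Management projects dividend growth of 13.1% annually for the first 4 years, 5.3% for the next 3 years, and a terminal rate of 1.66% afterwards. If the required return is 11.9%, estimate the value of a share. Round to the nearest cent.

$70.76

Three-stage DDM. Project D₁…D_7; terminal Gordon value at t=7 with g = 0.0166; discount at r = 0.119.
D_1 = 5.1574
D_2 = 5.8330
D_3 = 6.5971
D_4 = 7.4613
D_5 = 7.8568
D_6 = 8.2732
D_7 = 8.7116
TV_7 = 8.8563/(0.119−0.0166) = 86.4869
P₀ = Σ Dₜ/(1+r)ᵗ + TV_7/(1+r)^7 = 70.7595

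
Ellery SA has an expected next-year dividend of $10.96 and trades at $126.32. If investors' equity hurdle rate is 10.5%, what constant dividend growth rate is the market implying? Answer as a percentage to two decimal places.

From P₀ = D₁/(r − g), the implied growth is g = r − D₁/P₀.
g = 0.105 − 10.96/126.32 = 0.105 − 0.08676 = 0.01824

1.82%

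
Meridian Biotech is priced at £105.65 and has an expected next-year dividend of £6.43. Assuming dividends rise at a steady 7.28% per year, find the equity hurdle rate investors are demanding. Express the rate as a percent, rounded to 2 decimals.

13.37%

Rearranging the constant-growth DDM: r = D₁/P₀ + g.
r = 6.4300 / 105.65 + 0.0728 = 0.06086 + 0.0728 = 0.13366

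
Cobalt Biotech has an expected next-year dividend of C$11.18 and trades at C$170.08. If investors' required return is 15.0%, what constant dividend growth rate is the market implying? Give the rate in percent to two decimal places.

From P₀ = D₁/(r − g), the implied growth is g = r − D₁/P₀.
g = 0.15 − 11.18/170.08 = 0.15 − 0.06573 = 0.08427

8.43%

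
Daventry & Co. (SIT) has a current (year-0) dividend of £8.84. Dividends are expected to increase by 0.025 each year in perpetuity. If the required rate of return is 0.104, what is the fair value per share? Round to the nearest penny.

Gordon growth model: P₀ = D₁/(r − g). D₁ = 8.84 × (1 + 0.025) = 9.0610.
P₀ = 9.0610 / (0.104 − 0.025) = 9.0610 / 0.079 = 114.6962

£114.70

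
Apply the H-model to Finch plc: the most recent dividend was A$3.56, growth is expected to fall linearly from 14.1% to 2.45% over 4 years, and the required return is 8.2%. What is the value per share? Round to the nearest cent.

A$77.86

H-model: P₀ = D₀[(1+g_L) + H(g_S−g_L)]/(r−g_L), with H = 4/2 = 2.
P₀ = 3.56 × [(1+0.0245) + 2×(0.141−0.0245)] / (0.082−0.0245)
   = 3.56 × 1.2575 / 0.0575 = 77.8557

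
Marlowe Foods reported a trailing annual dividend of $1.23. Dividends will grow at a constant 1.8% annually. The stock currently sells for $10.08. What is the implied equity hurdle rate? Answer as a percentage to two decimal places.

Rearranging the constant-growth DDM: r = D₁/P₀ + g.
D₁ = 1.23 × (1 + 0.018) = 1.2521.
r = 1.2521 / 10.08 + 0.018 = 0.12422 + 0.018 = 0.14222

14.22%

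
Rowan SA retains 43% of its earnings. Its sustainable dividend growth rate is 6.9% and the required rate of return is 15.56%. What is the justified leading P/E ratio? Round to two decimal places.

Payout ratio b = 1 − 0.43 = 0.57.
Justified leading P/E = b/(r−g) = 0.57/(0.1556−0.069) = 6.5820

6.58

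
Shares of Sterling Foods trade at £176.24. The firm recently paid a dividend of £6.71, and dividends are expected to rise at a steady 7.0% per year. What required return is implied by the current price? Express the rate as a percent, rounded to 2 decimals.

11.07%

Rearranging the constant-growth DDM: r = D₁/P₀ + g.
D₁ = 6.71 × (1 + 0.07) = 7.1797.
r = 7.1797 / 176.24 + 0.07 = 0.04074 + 0.07 = 0.11074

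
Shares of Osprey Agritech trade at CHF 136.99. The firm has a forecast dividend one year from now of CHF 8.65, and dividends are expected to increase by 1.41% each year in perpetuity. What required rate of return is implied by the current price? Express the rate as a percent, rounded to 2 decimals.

Rearranging the constant-growth DDM: r = D₁/P₀ + g.
r = 8.6500 / 136.99 + 0.0141 = 0.06314 + 0.0141 = 0.07724

7.72%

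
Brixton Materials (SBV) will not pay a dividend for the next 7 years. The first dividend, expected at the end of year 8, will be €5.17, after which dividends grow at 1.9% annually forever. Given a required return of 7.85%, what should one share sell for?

Deferred-dividend DDM. At t=7 the remaining stream is a growing perpetuity with first payment D_8 = 5.17.
V_7 = D_8/(r−g) = 5.17/(0.0785−0.019) = 86.8908
P₀ = V_7/(1+r)^7 = 86.8908/(1+0.0785)^7 = 51.1956

€51.20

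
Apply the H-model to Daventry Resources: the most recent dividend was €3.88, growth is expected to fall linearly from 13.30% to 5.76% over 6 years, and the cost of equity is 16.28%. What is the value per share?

H-model: P₀ = D₀[(1+g_L) + H(g_S−g_L)]/(r−g_L), with H = 6/2 = 3.
P₀ = 3.88 × [(1+0.0576) + 3×(0.133−0.0576)] / (0.1628−0.0576)
   = 3.88 × 1.2838 / 0.1052 = 47.3493

€47.35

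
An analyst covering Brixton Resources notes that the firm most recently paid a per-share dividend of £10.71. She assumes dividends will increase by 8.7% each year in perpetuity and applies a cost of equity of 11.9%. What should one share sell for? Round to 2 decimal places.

Gordon growth model: P₀ = D₁/(r − g). D₁ = 10.71 × (1 + 0.087) = 11.6418.
P₀ = 11.6418 / (0.119 − 0.087) = 11.6418 / 0.032 = 363.8053

£363.81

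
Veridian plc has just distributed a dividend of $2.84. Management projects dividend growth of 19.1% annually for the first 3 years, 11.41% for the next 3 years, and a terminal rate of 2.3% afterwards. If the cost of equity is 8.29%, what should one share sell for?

Three-stage DDM. Project D₁…D_6; terminal Gordon value at t=6 with g = 0.023; discount at r = 0.0829.
D_1 = 3.3824
D_2 = 4.0285
D_3 = 4.7979
D_4 = 5.3454
D_5 = 5.9553
D_6 = 6.6348
TV_6 = 6.7874/(0.0829−0.023) = 113.3118
P₀ = Σ Dₜ/(1+r)ᵗ + TV_6/(1+r)^6 = 92.6034

$92.60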